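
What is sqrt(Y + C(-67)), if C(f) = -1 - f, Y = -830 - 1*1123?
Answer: I*sqrt(1887) ≈ 43.44*I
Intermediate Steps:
Y = -1953 (Y = -830 - 1123 = -1953)
sqrt(Y + C(-67)) = sqrt(-1953 + (-1 - 1*(-67))) = sqrt(-1953 + (-1 + 67)) = sqrt(-1953 + 66) = sqrt(-1887) = I*sqrt(1887)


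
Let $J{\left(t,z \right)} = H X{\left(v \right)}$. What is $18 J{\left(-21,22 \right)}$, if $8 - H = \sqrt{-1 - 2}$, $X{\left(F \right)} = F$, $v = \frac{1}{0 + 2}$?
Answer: $72 - 9 i \sqrt{3} \approx 72.0 - 15.588 i$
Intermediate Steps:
$v = \frac{1}{2} \approx 0.5$
$H = 8 - i \sqrt{3}$ ($H = 8 - \sqrt{-1 - 2} = 8 - \sqrt{-3} = 8 - i \sqrt{3} \approx 8.0 - 1.732 i$)
$J{\left(t,z \right)} = 4 - \frac{i \sqrt{3}}{2}$ ($J{\left(t,z \right)} = \left(8 - i \sqrt{3}\right) \frac{1}{2} = 4 - \frac{i \sqrt{3}}{2}$)
$18 J{\left(-21,22 \right)} = 18 \left(4 - \frac{i \sqrt{3}}{2}\right) = 72 - 9 i \sqrt{3}$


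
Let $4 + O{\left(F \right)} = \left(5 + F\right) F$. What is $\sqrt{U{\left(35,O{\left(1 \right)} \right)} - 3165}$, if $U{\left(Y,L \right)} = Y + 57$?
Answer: $i \sqrt{3073} \approx 55.435 i$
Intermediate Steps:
$O{\left(F \right)} = -4 + F \left(5 + F\right)$ ($O{\left(F \right)} = -4 + \left(5 + F\right) F = -4 + F \left(5 + F\right)$)
$U{\left(Y,L \right)} = 57 + Y$
$\sqrt{U{\left(35,O{\left(1 \right)} \right)} - 3165} = \sqrt{\left(57 + 35\right) - 3165} = \sqrt{92 - 3165} = \sqrt{-3073} = i \sqrt{3073}$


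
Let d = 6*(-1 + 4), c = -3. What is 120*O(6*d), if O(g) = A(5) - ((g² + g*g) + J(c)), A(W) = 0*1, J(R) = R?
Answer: -2799000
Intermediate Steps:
d = 18 (d = 6*3 = 18)
A(W) = 0
O(g) = 3 - 2*g² (O(g) = 0 - ((g² + g*g) - 3) = 0 - ((g² + g²) - 3) = 0 - (2*g² - 3) = 0 - (-3 + 2*g²) = 0 + (3 - 2*g²) = 3 - 2*g²)
120*O(6*d) = 120*(3 - 2*(6*18)²) = 120*(3 - 2*108²) = 120*(3 - 2*11664) = 120*(3 - 23328) = 120*(-23325) = -2799000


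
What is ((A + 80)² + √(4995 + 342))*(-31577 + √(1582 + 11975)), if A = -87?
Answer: -(49 + 3*√593)*(31577 - √13557) ≈ -3.8399e+6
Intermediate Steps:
((A + 80)² + √(4995 + 342))*(-31577 + √(1582 + 11975)) = ((-87 + 80)² + √(4995 + 342))*(-31577 + √(1582 + 11975)) = ((-7)² + √5337)*(-31577 + √13557) = (49 + 3*√593)*(-31577 + √13557) = (-31577 + √13557)*(49 + 3*√593)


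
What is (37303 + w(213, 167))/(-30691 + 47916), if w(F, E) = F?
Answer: 37516/17225 ≈ 2.1780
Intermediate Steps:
(37303 + w(213, 167))/(-30691 + 47916) = (37303 + 213)/(-30691 + 47916) = 37516/17225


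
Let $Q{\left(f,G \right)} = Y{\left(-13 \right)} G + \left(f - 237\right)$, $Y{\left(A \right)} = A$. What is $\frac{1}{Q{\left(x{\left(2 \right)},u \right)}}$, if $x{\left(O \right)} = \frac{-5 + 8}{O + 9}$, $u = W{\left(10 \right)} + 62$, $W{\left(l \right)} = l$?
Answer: $- \frac{11}{12900} \approx -0.00085271$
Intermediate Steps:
$u = 72$ ($u = 10 + 62 = 72$)
$x{\left(O \right)} = \frac{3}{9 + O}$
$Q{\left(f,G \right)} = -237 + f - 13 G$ ($Q{\left(f,G \right)} = - 13 G + \left(f - 237\right) = - 13 G + \left(-237 + f\right) = -237 + f - 13 G$)
$\frac{1}{Q{\left(x{\left(2 \right)},u \right)}} = \frac{1}{-237 + \frac{3}{9 + 2} - 936} = \frac{1}{-237 + \frac{3}{11} - 936} = \frac{1}{- \frac{12900}{11}} = - \frac{11}{12900}$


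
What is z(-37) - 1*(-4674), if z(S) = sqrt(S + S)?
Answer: 4674 + I*sqrt(74) ≈ 4674.0 + 8.6023*I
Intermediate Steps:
z(S) = sqrt(2)*sqrt(S) (z(S) = sqrt(2*S) = sqrt(2)*sqrt(S))
z(-37) - 1*(-4674) = sqrt(2)*sqrt(-37) - 1*(-4674) = sqrt(2)*(I*sqrt(37)) + 4674 = I*sqrt(74) + 4674 = 4674 + I*sqrt(74)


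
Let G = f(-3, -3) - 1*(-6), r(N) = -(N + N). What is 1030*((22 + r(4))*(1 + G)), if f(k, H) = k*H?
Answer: 230720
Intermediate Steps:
r(N) = -2*N
f(k, H) = H*k
G = 15 (G = -3*(-3) - 1*(-6) = 9 + 6 = 15)
1030*((22 + r(4))*(1 + G)) = 1030*((22 - 2*4)*(1 + 15)) = 1030*((22 - 8)*16) = 1030*(14*16) = 1030*224 = 230720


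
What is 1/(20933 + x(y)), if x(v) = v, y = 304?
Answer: 1/21237 ≈ 4.7088e-5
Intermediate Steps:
1/(20933 + x(y)) = 1/(20933 + 304) = 1/21237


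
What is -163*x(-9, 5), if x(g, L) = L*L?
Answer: -4075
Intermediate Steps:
x(g, L) = L**2
-163*x(-9, 5) = -163*5**2 = -163*25 = -4075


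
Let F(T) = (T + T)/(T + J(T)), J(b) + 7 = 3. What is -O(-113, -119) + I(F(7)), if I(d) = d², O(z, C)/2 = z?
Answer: 2230/9 ≈ 247.78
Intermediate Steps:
O(z, C) = 2*z
J(b) = -4 (J(b) = -7 + 3 = -4)
F(T) = 2*T/(-4 + T) (F(T) = (T + T)/(T - 4) = (2*T)/(-4 + T) = 2*T/(-4 + T))
-O(-113, -119) + I(F(7)) = -2*(-113) + (2*7/(-4 + 7))² = -1*(-226) + (2*7/3)² = 226 + (2*7*(⅓))² = 226 + (14/3)² = 226 + 196/9 = 2230/9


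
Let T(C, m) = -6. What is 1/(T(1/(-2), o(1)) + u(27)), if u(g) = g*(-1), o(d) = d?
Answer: -1/33 ≈ -0.030303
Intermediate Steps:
u(g) = -g
1/(T(1/(-2), o(1)) + u(27)) = 1/(-6 - 1*27) = 1/(-6 - 27) = 1/(-33) = -1/33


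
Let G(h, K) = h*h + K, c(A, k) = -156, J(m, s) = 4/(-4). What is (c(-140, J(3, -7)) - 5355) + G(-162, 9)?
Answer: 20742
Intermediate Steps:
J(m, s) = -1 (J(m, s) = 4*(-¼) = -1)
G(h, K) = K + h² (G(h, K) = h² + K = K + h²)
(c(-140, J(3, -7)) - 5355) + G(-162, 9) = (-156 - 5355) + (9 + (-162)²) = -5511 + (9 + 26244) = -5511 + 26253 = 20742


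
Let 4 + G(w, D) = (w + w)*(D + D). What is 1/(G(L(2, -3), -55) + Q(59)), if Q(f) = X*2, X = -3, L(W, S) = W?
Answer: -1/450 ≈ -0.0022222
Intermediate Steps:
Q(f) = -6 (Q(f) = -3*2 = -6)
G(w, D) = -4 + 4*D*w (G(w, D) = -4 + (w + w)*(D + D) = -4 + (2*w)*(2*D) = -4 + 4*D*w)
1/(G(L(2, -3), -55) + Q(59)) = 1/((-4 + 4*(-55)*2) - 6) = 1/((-4 - 440) - 6) = 1/(-444 - 6) = 1/(-450) = -1/450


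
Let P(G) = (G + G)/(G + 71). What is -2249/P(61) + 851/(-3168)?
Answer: -470290823/193248 ≈ -2433.6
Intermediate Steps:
P(G) = 2*G/(71 + G) (P(G) = (2*G)/(71 + G) = 2*G/(71 + G))
-2249/P(61) + 851/(-3168) = -2249/(2*61/(71 + 61)) + 851/(-3168) = -2249/(2*61/132) + 851*(-1/3168) = -2249/(2*61*(1/132)) - 851/3168 = -2249/61/66 - 851/3168 = -2249*66/61 - 851/3168 = -148434/61 - 851/3168 = -470290823/193248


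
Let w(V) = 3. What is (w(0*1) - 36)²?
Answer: 1089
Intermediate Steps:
(w(0*1) - 36)² = (3 - 36)² = (-33)² = 1089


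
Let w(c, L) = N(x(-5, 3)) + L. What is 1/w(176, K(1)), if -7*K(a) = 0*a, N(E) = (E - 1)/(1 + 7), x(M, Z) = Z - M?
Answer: 8/7 ≈ 1.1429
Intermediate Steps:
N(E) = -⅛ + E/8 (N(E) = (-1 + E)/8 = (-1 + E)*(⅛) = -⅛ + E/8)
K(a) = 0 (K(a) = -0*a = -⅐*0 = 0)
w(c, L) = 7/8 + L (w(c, L) = (-⅛ + (3 - 1*(-5))/8) + L = (-⅛ + (3 + 5)/8) + L = (-⅛ + (⅛)*8) + L = (-⅛ + 1) + L = 7/8 + L)
1/w(176, K(1)) = 1/(7/8 + 0) = 1/(7/8) = 8/7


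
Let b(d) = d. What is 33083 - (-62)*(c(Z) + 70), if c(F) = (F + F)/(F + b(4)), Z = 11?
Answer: 562709/15 ≈ 37514.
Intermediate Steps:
c(F) = 2*F/(4 + F) (c(F) = (F + F)/(F + 4) = (2*F)/(4 + F) = 2*F/(4 + F))
33083 - (-62)*(c(Z) + 70) = 33083 - (-62)*(2*11/(4 + 11) + 70) = 33083 - (-62)*(2*11/15 + 70) = 33083 - (-62)*(2*11*(1/15) + 70) = 33083 - (-62)*(22/15 + 70) = 33083 - (-62)*1072/15 = 33083 - 1*(-66464/15) = 33083 + 66464/15 = 562709/15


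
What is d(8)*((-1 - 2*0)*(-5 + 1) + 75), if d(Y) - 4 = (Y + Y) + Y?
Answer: 2212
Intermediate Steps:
d(Y) = 4 + 3*Y (d(Y) = 4 + ((Y + Y) + Y) = 4 + (2*Y + Y) = 4 + 3*Y)
d(8)*((-1 - 2*0)*(-5 + 1) + 75) = (4 + 3*8)*((-1 - 2*0)*(-5 + 1) + 75) = (4 + 24)*((-1 + 0)*(-4) + 75) = 28*(-1*(-4) + 75) = 28*(4 + 75) = 28*79 = 2212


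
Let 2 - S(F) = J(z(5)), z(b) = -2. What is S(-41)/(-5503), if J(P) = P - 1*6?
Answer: -10/5503 ≈ -0.0018172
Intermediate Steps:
J(P) = -6 + P (J(P) = P - 6 = -6 + P)
S(F) = 10 (S(F) = 2 - (-6 - 2) = 2 - 1*(-8) = 2 + 8 = 10)
S(-41)/(-5503) = 10/(-5503) = 10*(-1/5503) = -10/5503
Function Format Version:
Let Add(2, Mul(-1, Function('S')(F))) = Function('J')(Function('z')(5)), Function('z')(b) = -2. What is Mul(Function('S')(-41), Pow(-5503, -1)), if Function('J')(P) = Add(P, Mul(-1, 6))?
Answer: Rational(-10, 5503) ≈ -0.0018172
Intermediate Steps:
Function('J')(P) = Add(-6, P) (Function('J')(P) = Add(P, -6) = Add(-6, P))
Function('S')(F) = 10 (Function('S')(F) = Add(2, Mul(-1, Add(-6, -2))) = Add(2, Mul(-1, -8)) = Add(2, 8) = 10)
Mul(Function('S')(-41), Pow(-5503, -1)) = Mul(10, Pow(-5503, -1)) = Mul(10, Rational(-1, 5503)) = Rational(-10, 5503)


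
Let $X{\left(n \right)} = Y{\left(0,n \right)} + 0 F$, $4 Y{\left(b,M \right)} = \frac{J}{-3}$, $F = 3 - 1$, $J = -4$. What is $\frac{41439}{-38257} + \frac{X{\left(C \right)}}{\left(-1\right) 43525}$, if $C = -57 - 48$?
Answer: $- \frac{5410935682}{4995407775} \approx -1.0832$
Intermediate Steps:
$C = -105$ ($C = -57 - 48 = -105$)
$F = 2$ ($F = 3 - 1 = 2$)
$Y{\left(b,M \right)} = \frac{1}{3}$ ($Y{\left(b,M \right)} = \frac{\left(-4\right) \frac{1}{-3}}{4} = \frac{\left(-4\right) \left(- \frac{1}{3}\right)}{4} = \frac{1}{4} \cdot \frac{4}{3} = \frac{1}{3}$)
$X{\left(n \right)} = \frac{1}{3}$ ($X{\left(n \right)} = \frac{1}{3} + 0 \cdot 2 = \frac{1}{3} + 0 = \frac{1}{3}$)
$\frac{41439}{-38257} + \frac{X{\left(C \right)}}{\left(-1\right) 43525} = \frac{41439}{-38257} + \frac{1}{3 \left(\left(-1\right) 43525\right)} = 41439 \left(- \frac{1}{38257}\right) + \frac{1}{3 \left(-43525\right)} = - \frac{41439}{38257} + \frac{1}{3} \left(- \frac{1}{43525}\right) = - \frac{41439}{38257} - \frac{1}{130575} = - \frac{5410935682}{4995407775}$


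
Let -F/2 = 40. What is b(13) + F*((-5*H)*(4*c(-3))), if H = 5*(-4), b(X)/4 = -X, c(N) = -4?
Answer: 127948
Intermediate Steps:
F = -80 (F = -2*40 = -80)
b(X) = -4*X (b(X) = 4*(-X) = -4*X)
H = -20
b(13) + F*((-5*H)*(4*c(-3))) = -4*13 - 80*(-5*(-20))*4*(-4) = -52 - 8000*(-16) = -52 - 80*(-1600) = -52 + 128000 = 127948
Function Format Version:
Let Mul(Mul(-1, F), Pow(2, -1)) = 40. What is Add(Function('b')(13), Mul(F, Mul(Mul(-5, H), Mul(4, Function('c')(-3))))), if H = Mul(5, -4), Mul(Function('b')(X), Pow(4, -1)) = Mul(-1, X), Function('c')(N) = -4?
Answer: 127948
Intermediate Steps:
F = -80 (F = Mul(-2, 40) = -80)
Function('b')(X) = Mul(-4, X) (Function('b')(X) = Mul(4, Mul(-1, X)) = Mul(-4, X))
H = -20
Add(Function('b')(13), Mul(F, Mul(Mul(-5, H), Mul(4, Function('c')(-3))))) = Add(Mul(-4, 13), Mul(-80, Mul(Mul(-5, -20), Mul(4, -4)))) = Add(-52, Mul(-80, Mul(100, -16))) = Add(-52, Mul(-80, -1600)) = Add(-52, 128000) = 127948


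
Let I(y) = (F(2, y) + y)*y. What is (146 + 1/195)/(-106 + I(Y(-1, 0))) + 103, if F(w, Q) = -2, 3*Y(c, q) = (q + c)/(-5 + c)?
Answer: 227092537/2234635 ≈ 101.62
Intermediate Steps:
Y(c, q) = (c + q)/(3*(-5 + c)) (Y(c, q) = ((q + c)/(-5 + c))/3 = ((c + q)/(-5 + c))/3 = (c + q)/(3*(-5 + c)))
I(y) = y*(-2 + y) (I(y) = (-2 + y)*y = y*(-2 + y))
(146 + 1/195)/(-106 + I(Y(-1, 0))) + 103 = (146 + 1/195)/(-106 + ((-1 + 0)/(3*(-5 - 1)))*(-2 + (-1 + 0)/(3*(-5 - 1)))) + 103 = (146 + 1/195)/(-106 + ((⅓)*(-1)/(-6))*(-2 + (⅓)*(-1)/(-6))) + 103 = 28471/(195*(-106 + ((⅓)*(-⅙)*(-1))*(-2 + (⅓)*(-⅙)*(-1)))) + 103 = 28471/(195*(-106 + (-2 + 1/18)/18)) + 103 = 28471/(195*(-106 + (1/18)*(-35/18))) + 103 = 28471/(195*(-106 - 35/324)) + 103 = 28471/(195*(-34379/324)) + 103 = (28471/195)*(-324/34379) + 103 = -3074868/2234635 + 103 = 227092537/2234635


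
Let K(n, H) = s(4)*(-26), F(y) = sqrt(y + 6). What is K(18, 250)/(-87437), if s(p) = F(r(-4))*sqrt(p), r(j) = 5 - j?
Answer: 52*sqrt(15)/87437 ≈ 0.0023033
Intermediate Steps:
F(y) = sqrt(6 + y)
s(p) = sqrt(15)*sqrt(p) (s(p) = sqrt(6 + (5 - 1*(-4)))*sqrt(p) = sqrt(6 + (5 + 4))*sqrt(p) = sqrt(6 + 9)*sqrt(p) = sqrt(15)*sqrt(p))
K(n, H) = -52*sqrt(15) (K(n, H) = (sqrt(15)*sqrt(4))*(-26) = (sqrt(15)*2)*(-26) = (2*sqrt(15))*(-26) = -52*sqrt(15))
K(18, 250)/(-87437) = -52*sqrt(15)/(-87437) = -52*sqrt(15)*(-1/87437) = 52*sqrt(15)/87437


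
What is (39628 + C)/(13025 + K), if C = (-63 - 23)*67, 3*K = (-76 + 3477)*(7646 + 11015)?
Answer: 50799/31752568 ≈ 0.0015998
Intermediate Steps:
K = 63466061/3 (K = ((-76 + 3477)*(7646 + 11015))/3 = (3401*18661)/3 = (⅓)*63466061 = 63466061/3 ≈ 2.1155e+7)
C = -5762 (C = -86*67 = -5762)
(39628 + C)/(13025 + K) = (39628 - 5762)/(13025 + 63466061/3) = 33866/(63505136/3) = 33866*(3/63505136) = 50799/31752568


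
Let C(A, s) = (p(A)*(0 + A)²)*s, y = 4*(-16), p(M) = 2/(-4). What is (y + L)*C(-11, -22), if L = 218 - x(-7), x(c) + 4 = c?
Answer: 219615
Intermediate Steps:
x(c) = -4 + c
p(M) = -½ (p(M) = 2*(-¼) = -½)
L = 229 (L = 218 - (-4 - 7) = 218 - 1*(-11) = 218 + 11 = 229)
y = -64
C(A, s) = -s*A²/2 (C(A, s) = (-(0 + A)²/2)*s = (-A²/2)*s = -s*A²/2)
(y + L)*C(-11, -22) = (-64 + 229)*(-½*(-22)*(-11)²) = 165*(-½*(-22)*121) = 165*1331 = 219615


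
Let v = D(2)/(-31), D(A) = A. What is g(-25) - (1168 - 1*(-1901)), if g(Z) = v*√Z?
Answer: -3069 - 10*I/31 ≈ -3069.0 - 0.32258*I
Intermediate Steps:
v = -2/31 (v = 2/(-31) = 2*(-1/31) = -2/31 ≈ -0.064516)
g(Z) = -2*√Z/31
g(-25) - (1168 - 1*(-1901)) = -10*I/31 - (1168 - 1*(-1901)) = -10*I/31 - (1168 + 1901) = -10*I/31 - 1*3069 = -10*I/31 - 3069 = -3069 - 10*I/31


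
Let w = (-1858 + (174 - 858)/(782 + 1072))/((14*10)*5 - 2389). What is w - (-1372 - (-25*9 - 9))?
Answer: 66055286/57989 ≈ 1139.1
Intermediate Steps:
w = 63804/57989 (w = (-1858 - 684/1854)/(140*5 - 2389) = (-1858 - 684*1/1854)/(700 - 2389) = (-1858 - 38/103)/(-1689) = -191412/103*(-1/1689) = 63804/57989 ≈ 1.1003)
w - (-1372 - (-25*9 - 9)) = 63804/57989 - (-1372 - (-25*9 - 9)) = 63804/57989 - (-1372 - (-225 - 9)) = 63804/57989 - (-1372 - 1*(-234)) = 63804/57989 - (-1372 + 234) = 63804/57989 - 1*(-1138) = 63804/57989 + 1138 = 66055286/57989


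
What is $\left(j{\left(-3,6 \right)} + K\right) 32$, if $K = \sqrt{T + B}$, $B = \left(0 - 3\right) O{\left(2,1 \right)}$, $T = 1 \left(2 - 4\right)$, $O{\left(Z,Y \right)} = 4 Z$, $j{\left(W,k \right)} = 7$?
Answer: $224 + 32 i \sqrt{26} \approx 224.0 + 163.17 i$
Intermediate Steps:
$T = -2$ ($T = 1 \left(-2\right) = -2$)
$B = -24$ ($B = \left(0 - 3\right) 4 \cdot 2 = \left(-3\right) 8 = -24$)
$K = i \sqrt{26}$ ($K = \sqrt{-2 - 24} = \sqrt{-26} = i \sqrt{26} \approx 5.099 i$)
$\left(j{\left(-3,6 \right)} + K\right) 32 = \left(7 + i \sqrt{26}\right) 32 = 224 + 32 i \sqrt{26}$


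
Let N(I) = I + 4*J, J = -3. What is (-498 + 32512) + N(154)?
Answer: 32156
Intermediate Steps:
N(I) = -12 + I (N(I) = I + 4*(-3) = I - 12 = -12 + I)
(-498 + 32512) + N(154) = (-498 + 32512) + (-12 + 154) = 32014 + 142 = 32156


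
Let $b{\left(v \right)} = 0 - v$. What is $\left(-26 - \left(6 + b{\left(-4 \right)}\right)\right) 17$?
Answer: $-612$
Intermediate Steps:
$b{\left(v \right)} = - v$
$\left(-26 - \left(6 + b{\left(-4 \right)}\right)\right) 17 = \left(-26 - \left(6 - -4\right)\right) 17 = \left(-26 - 10\right) 17 = \left(-36\right) 17 = -612$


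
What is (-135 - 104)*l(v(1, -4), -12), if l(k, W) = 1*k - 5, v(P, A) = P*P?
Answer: 956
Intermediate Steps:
v(P, A) = P**2
l(k, W) = -5 + k (l(k, W) = k - 5 = -5 + k)
(-135 - 104)*l(v(1, -4), -12) = (-135 - 104)*(-5 + 1**2) = -239*(-5 + 1) = -239*(-4) = 956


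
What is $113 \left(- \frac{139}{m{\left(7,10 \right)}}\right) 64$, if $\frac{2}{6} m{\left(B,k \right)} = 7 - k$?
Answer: $\frac{1005248}{9} \approx 1.1169 \cdot 10^{5}$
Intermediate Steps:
$m{\left(B,k \right)} = 21 - 3 k$ ($m{\left(B,k \right)} = 3 \left(7 - k\right) = 21 - 3 k$)
$113 \left(- \frac{139}{m{\left(7,10 \right)}}\right) 64 = 113 \left(- \frac{139}{21 - 30}\right) 64 = 113 \left(- \frac{139}{-9}\right) 64 = 113 \left(\left(-139\right) \left(- \frac{1}{9}\right)\right) 64 = 113 \cdot \frac{139}{9} \cdot 64 = \frac{15707}{9} \cdot 64 = \frac{1005248}{9}$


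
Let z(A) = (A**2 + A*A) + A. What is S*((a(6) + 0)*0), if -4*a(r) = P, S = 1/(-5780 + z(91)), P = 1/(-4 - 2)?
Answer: 0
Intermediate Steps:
z(A) = A + 2*A**2 (z(A) = (A**2 + A**2) + A = 2*A**2 + A = A + 2*A**2)
P = -1/6 (P = 1/(-6) = -1/6 ≈ -0.16667)
S = 1/10873 (S = 1/(-5780 + 91*(1 + 2*91)) = 1/(-5780 + 91*(1 + 182)) = 1/(-5780 + 91*183) = 1/(-5780 + 16653) = 1/10873 ≈ 9.1971e-5)
a(r) = 1/24 (a(r) = -1/4*(-1/6) = 1/24)
S*((a(6) + 0)*0) = ((1/24 + 0)*0)/10873 = ((1/24)*0)/10873 = (1/10873)*0 = 0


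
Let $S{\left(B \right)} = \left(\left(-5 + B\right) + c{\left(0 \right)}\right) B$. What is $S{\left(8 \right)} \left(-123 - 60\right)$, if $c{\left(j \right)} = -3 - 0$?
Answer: $0$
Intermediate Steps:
$c{\left(j \right)} = -3$ ($c{\left(j \right)} = -3 + 0 = -3$)
$S{\left(B \right)} = B \left(-8 + B\right)$ ($S{\left(B \right)} = \left(\left(-5 + B\right) - 3\right) B = \left(-8 + B\right) B = B \left(-8 + B\right)$)
$S{\left(8 \right)} \left(-123 - 60\right) = 8 \left(-8 + 8\right) \left(-123 - 60\right) = 8 \cdot 0 \left(-183\right) = 0 \left(-183\right) = 0$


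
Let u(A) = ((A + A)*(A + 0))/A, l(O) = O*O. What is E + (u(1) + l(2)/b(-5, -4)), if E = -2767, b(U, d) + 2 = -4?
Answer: -8297/3 ≈ -2765.7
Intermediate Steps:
b(U, d) = -6 (b(U, d) = -2 - 4 = -6)
l(O) = O**2
u(A) = 2*A (u(A) = ((2*A)*A)/A = (2*A**2)/A = 2*A)
E + (u(1) + l(2)/b(-5, -4)) = -2767 + (2*1 + 2**2/(-6)) = -2767 + (2 + 4*(-1/6)) = -2767 + (2 - 2/3) = -2767 + 4/3 = -8297/3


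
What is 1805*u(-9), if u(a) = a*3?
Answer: -48735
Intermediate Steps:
u(a) = 3*a
1805*u(-9) = 1805*(3*(-9)) = 1805*(-27) = -48735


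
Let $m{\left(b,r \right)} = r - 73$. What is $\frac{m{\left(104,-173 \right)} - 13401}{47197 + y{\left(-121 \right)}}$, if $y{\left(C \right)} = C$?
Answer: $- \frac{4549}{15692} \approx -0.28989$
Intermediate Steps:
$m{\left(b,r \right)} = -73 + r$
$\frac{m{\left(104,-173 \right)} - 13401}{47197 + y{\left(-121 \right)}} = \frac{\left(-73 - 173\right) - 13401}{47197 - 121} = \frac{-246 - 13401}{47076} = \left(-13647\right) \frac{1}{47076} = - \frac{4549}{15692}$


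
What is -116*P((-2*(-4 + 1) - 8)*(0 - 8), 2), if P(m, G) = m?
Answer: -1856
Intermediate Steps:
-116*P((-2*(-4 + 1) - 8)*(0 - 8), 2) = -116*(-2*(-4 + 1) - 8)*(0 - 8) = -116*(-2*(-3) - 8)*(-8) = -116*(6 - 8)*(-8) = -(-232)*(-8) = -116*16 = -1856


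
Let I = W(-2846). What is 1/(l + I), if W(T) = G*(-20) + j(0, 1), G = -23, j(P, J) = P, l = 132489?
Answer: 1/132949 ≈ 7.5217e-6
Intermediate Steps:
W(T) = 460 (W(T) = -23*(-20) + 0 = 460 + 0 = 460)
I = 460
1/(l + I) = 1/(132489 + 460) = 1/132949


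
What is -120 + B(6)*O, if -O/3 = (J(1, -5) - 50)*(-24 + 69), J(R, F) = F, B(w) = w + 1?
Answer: 51855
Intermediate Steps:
B(w) = 1 + w
O = 7425 (O = -3*(-5 - 50)*(-24 + 69) = -(-165)*45 = -3*(-2475) = 7425)
-120 + B(6)*O = -120 + (1 + 6)*7425 = -120 + 7*7425 = -120 + 51975 = 51855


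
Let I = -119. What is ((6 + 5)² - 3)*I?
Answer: -14042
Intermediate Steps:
((6 + 5)² - 3)*I = ((6 + 5)² - 3)*(-119) = (11² - 3)*(-119) = (121 - 3)*(-119) = 118*(-119) = -14042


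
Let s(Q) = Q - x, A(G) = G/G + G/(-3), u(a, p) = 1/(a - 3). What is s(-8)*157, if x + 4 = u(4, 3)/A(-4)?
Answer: -4867/7 ≈ -695.29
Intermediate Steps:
u(a, p) = 1/(-3 + a)
A(G) = 1 - G/3 (A(G) = 1 + G*(-1/3) = 1 - G/3)
x = -25/7 (x = -4 + 1/((-3 + 4)*(1 - 1/3*(-4))) = -4 + 1/(1*(1 + 4/3)) = -4 + 1/(7/3) = -4 + 1*(3/7) = -4 + 3/7 = -25/7 ≈ -3.5714)
s(Q) = 25/7 + Q (s(Q) = Q - 1*(-25/7) = Q + 25/7 = 25/7 + Q)
s(-8)*157 = (25/7 - 8)*157 = -31/7*157 = -4867/7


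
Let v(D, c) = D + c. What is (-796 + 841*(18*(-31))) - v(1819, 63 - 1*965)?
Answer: -470991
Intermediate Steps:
(-796 + 841*(18*(-31))) - v(1819, 63 - 1*965) = (-796 + 841*(18*(-31))) - (1819 + (63 - 1*965)) = (-796 + 841*(-558)) - (1819 + (63 - 965)) = (-796 - 469278) - (1819 - 902) = -470074 - 1*917 = -470074 - 917 = -470991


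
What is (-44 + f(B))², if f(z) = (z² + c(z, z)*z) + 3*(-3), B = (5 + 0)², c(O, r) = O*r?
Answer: 262342809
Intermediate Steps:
B = 25 (B = 5² = 25)
f(z) = -9 + z² + z³ (f(z) = (z² + (z*z)*z) + 3*(-3) = (z² + z²*z) - 9 = (z² + z³) - 9 = -9 + z² + z³)
(-44 + f(B))² = (-44 + (-9 + 25² + 25³))² = (-44 + (-9 + 625 + 15625))² = (-44 + 16241)² = 16197² = 262342809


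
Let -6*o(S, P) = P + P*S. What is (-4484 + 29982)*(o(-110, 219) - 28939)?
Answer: -636442829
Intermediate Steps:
o(S, P) = -P/6 - P*S/6 (o(S, P) = -(P + P*S)/6 = -P/6 - P*S/6)
(-4484 + 29982)*(o(-110, 219) - 28939) = (-4484 + 29982)*(-⅙*219*(1 - 110) - 28939) = 25498*(-⅙*219*(-109) - 28939) = 25498*(7957/2 - 28939) = 25498*(-49921/2) = -636442829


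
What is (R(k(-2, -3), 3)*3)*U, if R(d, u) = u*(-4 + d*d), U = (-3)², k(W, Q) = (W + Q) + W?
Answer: 3645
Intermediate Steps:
k(W, Q) = Q + 2*W (k(W, Q) = (Q + W) + W = Q + 2*W)
U = 9
R(d, u) = u*(-4 + d²)
(R(k(-2, -3), 3)*3)*U = ((3*(-4 + (-3 + 2*(-2))²))*3)*9 = ((3*(-4 + (-3 - 4)²))*3)*9 = ((3*(-4 + (-7)²))*3)*9 = ((3*(-4 + 49))*3)*9 = ((3*45)*3)*9 = (135*3)*9 = 405*9 = 3645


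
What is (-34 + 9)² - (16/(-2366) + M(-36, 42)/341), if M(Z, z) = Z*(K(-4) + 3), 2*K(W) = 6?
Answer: 252385131/403403 ≈ 625.64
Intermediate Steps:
K(W) = 3 (K(W) = (½)*6 = 3)
M(Z, z) = 6*Z (M(Z, z) = Z*(3 + 3) = Z*6 = 6*Z)
(-34 + 9)² - (16/(-2366) + M(-36, 42)/341) = (-34 + 9)² - (16/(-2366) + (6*(-36))/341) = (-25)² - (16*(-1/2366) - 216*1/341) = 625 - (-8/1183 - 216/341) = 625 - 1*(-258256/403403) = 625 + 258256/403403 = 252385131/403403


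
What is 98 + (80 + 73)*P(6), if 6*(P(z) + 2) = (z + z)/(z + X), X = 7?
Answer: -2398/13 ≈ -184.46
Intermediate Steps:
P(z) = -2 + z/(3*(7 + z)) (P(z) = -2 + ((z + z)/(z + 7))/6 = -2 + ((2*z)/(7 + z))/6 = -2 + (2*z/(7 + z))/6 = -2 + z/(3*(7 + z)))
98 + (80 + 73)*P(6) = 98 + (80 + 73)*((-42 - 5*6)/(3*(7 + 6))) = 98 + 153*((⅓)*(-42 - 30)/13) = 98 + 153*((⅓)*(1/13)*(-72)) = 98 + 153*(-24/13) = 98 - 3672/13 = -2398/13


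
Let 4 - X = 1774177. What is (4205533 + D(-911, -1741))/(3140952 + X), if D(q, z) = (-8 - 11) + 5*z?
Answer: 4196809/1366779 ≈ 3.0706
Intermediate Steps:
X = -1774173 (X = 4 - 1*1774177 = 4 - 1774177 = -1774173)
D(q, z) = -19 + 5*z
(4205533 + D(-911, -1741))/(3140952 + X) = (4205533 + (-19 + 5*(-1741)))/(3140952 - 1774173) = (4205533 + (-19 - 8705))/1366779 = (4205533 - 8724)*(1/1366779) = 4196809*(1/1366779) = 4196809/1366779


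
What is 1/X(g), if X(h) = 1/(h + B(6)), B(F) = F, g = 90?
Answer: 96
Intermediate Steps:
X(h) = 1/(6 + h) (X(h) = 1/(h + 6) = 1/(6 + h))
1/X(g) = 1/(1/(6 + 90)) = 1/(1/96) = 96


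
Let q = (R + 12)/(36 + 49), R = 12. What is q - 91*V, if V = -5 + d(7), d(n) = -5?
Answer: 77374/85 ≈ 910.28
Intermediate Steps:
q = 24/85 (q = (12 + 12)/(36 + 49) = 24/85 ≈ 0.28235)
V = -10 (V = -5 - 5 = -10)
q - 91*V = 24/85 - 91*(-10) = 24/85 + 910 = 77374/85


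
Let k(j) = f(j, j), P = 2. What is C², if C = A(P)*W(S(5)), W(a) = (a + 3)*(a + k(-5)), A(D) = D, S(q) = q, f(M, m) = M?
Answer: 0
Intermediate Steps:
k(j) = j
W(a) = (-5 + a)*(3 + a) (W(a) = (a + 3)*(a - 5) = (3 + a)*(-5 + a) = (-5 + a)*(3 + a))
C = 0 (C = 2*(-15 + 5² - 2*5) = 2*(-15 + 25 - 10) = 2*0 = 0)
C² = 0² = 0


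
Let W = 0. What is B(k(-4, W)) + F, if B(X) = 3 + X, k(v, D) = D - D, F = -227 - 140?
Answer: -364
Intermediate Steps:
F = -367
k(v, D) = 0
B(k(-4, W)) + F = (3 + 0) - 367 = 3 - 367 = -364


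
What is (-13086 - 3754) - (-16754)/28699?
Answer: -483274406/28699 ≈ -16839.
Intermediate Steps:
(-13086 - 3754) - (-16754)/28699 = -16840 - (-16754)/28699 = -16840 - 1*(-16754/28699) = -16840 + 16754/28699 = -483274406/28699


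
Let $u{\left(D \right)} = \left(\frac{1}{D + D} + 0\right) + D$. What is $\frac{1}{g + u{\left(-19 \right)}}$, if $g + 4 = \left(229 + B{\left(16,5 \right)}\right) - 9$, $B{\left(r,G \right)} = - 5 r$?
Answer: $\frac{38}{4445} \approx 0.0085489$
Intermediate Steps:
$g = 136$ ($g = -4 + \left(\left(229 - 80\right) - 9\right) = -4 + \left(149 - 9\right) = -4 + 140 = 136$)
$u{\left(D \right)} = D + \frac{1}{2 D}$ ($u{\left(D \right)} = \left(\frac{1}{2 D} + 0\right) + D = \frac{1}{2 D} + D = D + \frac{1}{2 D}$)
$\frac{1}{g + u{\left(-19 \right)}} = \frac{1}{136 - \left(19 - \frac{1}{2 \left(-19\right)}\right)} = \frac{1}{136 + \left(-19 + \frac{1}{2} \left(- \frac{1}{19}\right)\right)} = \frac{1}{136 - \frac{723}{38}} = \frac{1}{\frac{4445}{38}} = \frac{38}{4445}$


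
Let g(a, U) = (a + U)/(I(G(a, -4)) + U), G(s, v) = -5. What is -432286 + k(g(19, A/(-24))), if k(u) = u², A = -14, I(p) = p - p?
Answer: -21126789/49 ≈ -4.3116e+5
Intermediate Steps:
I(p) = 0
g(a, U) = (U + a)/U (g(a, U) = (a + U)/(0 + U) = (U + a)/U)
-432286 + k(g(19, A/(-24))) = -432286 + ((-14/(-24) + 19)/((-14/(-24))))² = -432286 + ((-14*(-1/24) + 19)/((-14*(-1/24))))² = -432286 + ((7/12 + 19)/(7/12))² = -432286 + ((12/7)*(235/12))² = -432286 + (235/7)² = -432286 + 55225/49 = -21126789/49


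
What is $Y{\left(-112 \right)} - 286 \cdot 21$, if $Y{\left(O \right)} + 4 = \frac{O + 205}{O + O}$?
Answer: $- \frac{1346333}{224} \approx -6010.4$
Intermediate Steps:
$Y{\left(O \right)} = -4 + \frac{205 + O}{2 O}$ ($Y{\left(O \right)} = -4 + \frac{O + 205}{O + O} = -4 + \frac{205 + O}{2 O}$)
$Y{\left(-112 \right)} - 286 \cdot 21 = \frac{205 - -784}{2 \left(-112\right)} - 286 \cdot 21 = \frac{1}{2} \left(- \frac{1}{112}\right) \left(205 + 784\right) - 6006 = \frac{1}{2} \left(- \frac{1}{112}\right) 989 - 6006 = - \frac{989}{224} - 6006 = - \frac{1346333}{224}$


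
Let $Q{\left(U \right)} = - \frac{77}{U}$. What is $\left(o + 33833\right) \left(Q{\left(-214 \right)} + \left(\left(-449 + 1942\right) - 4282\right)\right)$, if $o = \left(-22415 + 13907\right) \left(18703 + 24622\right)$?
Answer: $\frac{219954293512323}{214} \approx 1.0278 \cdot 10^{12}$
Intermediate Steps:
$o = -368609100$ ($o = \left(-8508\right) 43325 = -368609100$)
$\left(o + 33833\right) \left(Q{\left(-214 \right)} + \left(\left(-449 + 1942\right) - 4282\right)\right) = \left(-368609100 + 33833\right) \left(- \frac{77}{-214} + \left(\left(-449 + 1942\right) - 4282\right)\right) = - 368575267 \left(\left(-77\right) \left(- \frac{1}{214}\right) + \left(1493 - 4282\right)\right) = - 368575267 \left(\frac{77}{214} - 2789\right) = \left(-368575267\right) \left(- \frac{596769}{214}\right) = \frac{219954293512323}{214}$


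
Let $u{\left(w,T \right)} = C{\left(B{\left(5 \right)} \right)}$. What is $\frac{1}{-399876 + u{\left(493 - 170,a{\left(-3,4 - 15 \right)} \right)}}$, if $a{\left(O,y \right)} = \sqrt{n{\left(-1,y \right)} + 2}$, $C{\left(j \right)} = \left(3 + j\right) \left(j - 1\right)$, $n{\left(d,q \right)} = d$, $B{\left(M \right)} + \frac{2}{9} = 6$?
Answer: $- \frac{81}{32386559} \approx -2.501 \cdot 10^{-6}$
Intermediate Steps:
$B{\left(M \right)} = \frac{52}{9}$ ($B{\left(M \right)} = - \frac{2}{9} + 6 = \frac{52}{9}$)
$C{\left(j \right)} = \left(-1 + j\right) \left(3 + j\right)$ ($C{\left(j \right)} = \left(3 + j\right) \left(-1 + j\right) = \left(-1 + j\right) \left(3 + j\right)$)
$a{\left(O,y \right)} = 1$ ($a{\left(O,y \right)} = \sqrt{-1 + 2} = \sqrt{1} = 1$)
$u{\left(w,T \right)} = \frac{3397}{81}$ ($u{\left(w,T \right)} = -3 + \left(\frac{52}{9}\right)^{2} + 2 \cdot \frac{52}{9} = -3 + \frac{2704}{81} + \frac{104}{9} = \frac{3397}{81}$)
$\frac{1}{-399876 + u{\left(493 - 170,a{\left(-3,4 - 15 \right)} \right)}} = \frac{1}{-399876 + \frac{3397}{81}} = \frac{1}{- \frac{32386559}{81}} = - \frac{81}{32386559}$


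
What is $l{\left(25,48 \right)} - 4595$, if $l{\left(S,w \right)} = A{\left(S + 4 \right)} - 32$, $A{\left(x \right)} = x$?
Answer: $-4598$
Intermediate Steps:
$l{\left(S,w \right)} = -28 + S$ ($l{\left(S,w \right)} = \left(S + 4\right) - 32 = \left(4 + S\right) - 32 = -28 + S$)
$l{\left(25,48 \right)} - 4595 = \left(-28 + 25\right) - 4595 = -3 - 4595 = -4598$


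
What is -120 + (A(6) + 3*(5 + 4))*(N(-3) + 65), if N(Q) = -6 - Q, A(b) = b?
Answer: 1926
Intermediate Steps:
-120 + (A(6) + 3*(5 + 4))*(N(-3) + 65) = -120 + (6 + 3*(5 + 4))*((-6 - 1*(-3)) + 65) = -120 + (6 + 3*9)*((-6 + 3) + 65) = -120 + (6 + 27)*(-3 + 65) = -120 + 33*62 = -120 + 2046 = 1926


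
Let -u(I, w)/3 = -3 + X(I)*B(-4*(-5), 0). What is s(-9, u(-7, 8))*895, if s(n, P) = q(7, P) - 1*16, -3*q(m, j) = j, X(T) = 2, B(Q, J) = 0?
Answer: -17005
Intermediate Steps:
q(m, j) = -j/3
u(I, w) = 9 (u(I, w) = -3*(-3 + 2*0) = -3*(-3 + 0) = -3*(-3) = 9)
s(n, P) = -16 - P/3 (s(n, P) = -P/3 - 1*16 = -P/3 - 16 = -16 - P/3)
s(-9, u(-7, 8))*895 = (-16 - ⅓*9)*895 = (-16 - 3)*895 = -19*895 = -17005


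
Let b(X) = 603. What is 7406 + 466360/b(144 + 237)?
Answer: 4932178/603 ≈ 8179.4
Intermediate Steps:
7406 + 466360/b(144 + 237) = 7406 + 466360/603 = 4932178/603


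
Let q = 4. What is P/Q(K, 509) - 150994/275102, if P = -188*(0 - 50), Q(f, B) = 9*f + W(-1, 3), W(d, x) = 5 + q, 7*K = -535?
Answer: -1176202193/81705294 ≈ -14.396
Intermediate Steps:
K = -535/7 (K = (⅐)*(-535) = -535/7 ≈ -76.429)
W(d, x) = 9 (W(d, x) = 5 + 4 = 9)
Q(f, B) = 9 + 9*f (Q(f, B) = 9*f + 9 = 9 + 9*f)
P = 9400 (P = -188*(-50) = 9400)
P/Q(K, 509) - 150994/275102 = 9400/(9 + 9*(-535/7)) - 150994/275102 = 9400/(9 - 4815/7) - 150994*1/275102 = 9400/(-4752/7) - 75497/137551 = 9400*(-7/4752) - 75497/137551 = -8225/594 - 75497/137551 = -1176202193/81705294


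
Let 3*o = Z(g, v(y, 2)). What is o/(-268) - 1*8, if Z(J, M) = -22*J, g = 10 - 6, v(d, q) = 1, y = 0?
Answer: -1586/201 ≈ -7.8905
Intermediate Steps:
g = 4
o = -88/3 (o = (-22*4)/3 = (1/3)*(-88) = -88/3 ≈ -29.333)
o/(-268) - 1*8 = -88/3/(-268) - 1*8 = -88/3*(-1/268) - 8 = 22/201 - 8 = -1586/201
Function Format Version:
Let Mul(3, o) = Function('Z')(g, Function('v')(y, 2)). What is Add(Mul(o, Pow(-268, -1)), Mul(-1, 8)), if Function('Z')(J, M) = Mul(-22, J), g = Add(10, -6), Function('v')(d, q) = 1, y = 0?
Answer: Rational(-1586, 201) ≈ -7.8905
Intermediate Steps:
g = 4
o = Rational(-88, 3) (o = Mul(Rational(1, 3), Mul(-22, 4)) = Mul(Rational(1, 3), -88) = Rational(-88, 3) ≈ -29.333)
Add(Mul(o, Pow(-268, -1)), Mul(-1, 8)) = Add(Mul(Rational(-88, 3), Pow(-268, -1)), Mul(-1, 8)) = Add(Mul(Rational(-88, 3), Rational(-1, 268)), -8) = Add(Rational(22, 201), -8) = Rational(-1586, 201)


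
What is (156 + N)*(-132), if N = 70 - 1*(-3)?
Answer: -30228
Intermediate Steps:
N = 73 (N = 70 + 3 = 73)
(156 + N)*(-132) = (156 + 73)*(-132) = 229*(-132) = -30228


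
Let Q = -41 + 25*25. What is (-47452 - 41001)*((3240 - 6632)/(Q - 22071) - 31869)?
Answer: 60569590280383/21487 ≈ 2.8189e+9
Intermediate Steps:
Q = 584 (Q = -41 + 625 = 584)
(-47452 - 41001)*((3240 - 6632)/(Q - 22071) - 31869) = (-47452 - 41001)*((3240 - 6632)/(584 - 22071) - 31869) = -88453*(-3392/(-21487) - 31869) = -88453*(-3392*(-1/21487) - 31869) = -88453*(3392/21487 - 31869) = -88453*(-684765811/21487) = 60569590280383/21487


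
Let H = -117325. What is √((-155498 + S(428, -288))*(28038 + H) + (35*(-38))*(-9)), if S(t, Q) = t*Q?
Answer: 2*√6222458666 ≈ 1.5777e+5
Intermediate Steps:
S(t, Q) = Q*t
√((-155498 + S(428, -288))*(28038 + H) + (35*(-38))*(-9)) = √((-155498 - 288*428)*(28038 - 117325) + (35*(-38))*(-9)) = √((-155498 - 123264)*(-89287) - 1330*(-9)) = √(-278762*(-89287) + 11970) = √(24889822694 + 11970) = √24889834664 = 2*√6222458666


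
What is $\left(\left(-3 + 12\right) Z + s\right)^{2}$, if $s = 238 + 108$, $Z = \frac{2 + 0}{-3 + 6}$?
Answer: $123904$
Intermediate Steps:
$Z = \frac{2}{3} \approx 0.66667$
$s = 346$
$\left(\left(-3 + 12\right) Z + s\right)^{2} = \left(\left(-3 + 12\right) \frac{2}{3} + 346\right)^{2} = \left(9 \cdot \frac{2}{3} + 346\right)^{2} = \left(6 + 346\right)^{2} = 352^{2} = 123904$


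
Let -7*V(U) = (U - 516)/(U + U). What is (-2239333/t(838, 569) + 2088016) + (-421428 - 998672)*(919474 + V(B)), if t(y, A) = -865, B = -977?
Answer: -7724428275211486603/5915735 ≈ -1.3057e+12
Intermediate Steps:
V(U) = -(-516 + U)/(14*U) (V(U) = -(U - 516)/(7*(U + U)) = -(-516 + U)/(7*(2*U)) = -(-516 + U)*1/(2*U)/7 = -(-516 + U)/(14*U))
(-2239333/t(838, 569) + 2088016) + (-421428 - 998672)*(919474 + V(B)) = (-2239333/(-865) + 2088016) + (-421428 - 998672)*(919474 + (1/14)*(516 - 1*(-977))/(-977)) = (-2239333*(-1/865) + 2088016) - 1420100*(919474 + (1/14)*(-1/977)*(516 + 977)) = (2239333/865 + 2088016) - 1420100*(919474 + (1/14)*(-1/977)*1493) = 1808373173/865 - 1420100*(919474 - 1493/13678) = 1808373173/865 - 1420100*12576563879/13678 = 1808373173/865 - 8929989182283950/6839 = -7724428275211486603/5915735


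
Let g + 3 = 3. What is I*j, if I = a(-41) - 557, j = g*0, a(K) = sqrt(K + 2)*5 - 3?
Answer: 0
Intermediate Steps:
g = 0 (g = -3 + 3 = 0)
a(K) = -3 + 5*sqrt(2 + K) (a(K) = sqrt(2 + K)*5 - 3 = 5*sqrt(2 + K) - 3 = -3 + 5*sqrt(2 + K))
j = 0 (j = 0*0 = 0)
I = -560 + 5*I*sqrt(39) (I = (-3 + 5*sqrt(2 - 41)) - 557 = (-3 + 5*sqrt(-39)) - 557 = (-3 + 5*(I*sqrt(39))) - 557 = (-3 + 5*I*sqrt(39)) - 557 = -560 + 5*I*sqrt(39) ≈ -560.0 + 31.225*I)
I*j = (-560 + 5*I*sqrt(39))*0 = 0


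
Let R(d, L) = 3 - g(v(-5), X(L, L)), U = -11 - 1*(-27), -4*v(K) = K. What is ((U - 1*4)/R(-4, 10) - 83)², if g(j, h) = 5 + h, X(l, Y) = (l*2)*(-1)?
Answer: 61009/9 ≈ 6778.8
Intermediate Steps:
v(K) = -K/4
U = 16 (U = -11 + 27 = 16)
X(l, Y) = -2*l (X(l, Y) = (2*l)*(-1) = -2*l)
R(d, L) = -2 + 2*L (R(d, L) = 3 - (5 - 2*L) = 3 + (-5 + 2*L) = -2 + 2*L)
((U - 1*4)/R(-4, 10) - 83)² = ((16 - 1*4)/(-2 + 2*10) - 83)² = ((16 - 4)/(-2 + 20) - 83)² = (12/18 - 83)² = (12*(1/18) - 83)² = (⅔ - 83)² = (-247/3)² = 61009/9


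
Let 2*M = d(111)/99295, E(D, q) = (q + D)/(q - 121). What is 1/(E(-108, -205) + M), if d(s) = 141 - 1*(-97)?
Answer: 4624310/4445447 ≈ 1.0402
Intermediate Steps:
E(D, q) = (D + q)/(-121 + q)
d(s) = 238 (d(s) = 141 + 97 = 238)
M = 17/14185 (M = (238/99295)/2 = (238*(1/99295))/2 = (½)*(34/14185) = 17/14185 ≈ 0.0011984)
1/(E(-108, -205) + M) = 1/((-108 - 205)/(-121 - 205) + 17/14185) = 1/(-313/(-326) + 17/14185) = 1/(-1/326*(-313) + 17/14185) = 1/(313/326 + 17/14185) = 1/(4445447/4624310) = 4624310/4445447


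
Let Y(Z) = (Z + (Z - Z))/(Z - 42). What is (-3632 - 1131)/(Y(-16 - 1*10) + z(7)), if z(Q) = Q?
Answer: -161942/251 ≈ -645.19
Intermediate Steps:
Y(Z) = Z/(-42 + Z) (Y(Z) = (Z + 0)/(-42 + Z) = Z/(-42 + Z))
(-3632 - 1131)/(Y(-16 - 1*10) + z(7)) = (-3632 - 1131)/((-16 - 1*10)/(-42 + (-16 - 1*10)) + 7) = -4763/((-16 - 10)/(-42 + (-16 - 10)) + 7) = -4763/(-26/(-42 - 26) + 7) = -4763/(-26/(-68) + 7) = -4763/(-26*(-1/68) + 7) = -4763/(13/34 + 7) = -4763/251/34 = -4763*34/251 = -161942/251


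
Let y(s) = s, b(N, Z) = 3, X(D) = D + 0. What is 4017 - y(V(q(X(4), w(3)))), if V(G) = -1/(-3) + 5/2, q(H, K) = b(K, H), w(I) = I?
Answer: 24085/6 ≈ 4014.2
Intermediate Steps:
X(D) = D
q(H, K) = 3
V(G) = 17/6 (V(G) = -1*(-1/3) + 5*(1/2) = 1/3 + 5/2 = 17/6)
4017 - y(V(q(X(4), w(3)))) = 4017 - 1*17/6 = 4017 - 17/6 = 24085/6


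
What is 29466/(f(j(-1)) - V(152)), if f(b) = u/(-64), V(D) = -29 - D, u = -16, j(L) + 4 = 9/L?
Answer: 117864/725 ≈ 162.57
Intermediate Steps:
j(L) = -4 + 9/L
f(b) = ¼ (f(b) = -16/(-64) = -16*(-1/64) = ¼)
29466/(f(j(-1)) - V(152)) = 29466/(¼ - (-29 - 1*152)) = 29466/(¼ - (-29 - 152)) = 29466/(¼ - 1*(-181)) = 29466/(¼ + 181) = 29466/(725/4) = 29466*(4/725) = 117864/725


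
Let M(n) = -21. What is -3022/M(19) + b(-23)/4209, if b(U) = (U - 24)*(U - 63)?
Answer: 1422720/9821 ≈ 144.86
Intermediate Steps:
b(U) = (-63 + U)*(-24 + U) (b(U) = (-24 + U)*(-63 + U) = (-63 + U)*(-24 + U))
-3022/M(19) + b(-23)/4209 = -3022/(-21) + (1512 + (-23)**2 - 87*(-23))/4209 = -3022*(-1/21) + (1512 + 529 + 2001)*(1/4209) = 3022/21 + 4042*(1/4209) = 3022/21 + 4042/4209 = 1422720/9821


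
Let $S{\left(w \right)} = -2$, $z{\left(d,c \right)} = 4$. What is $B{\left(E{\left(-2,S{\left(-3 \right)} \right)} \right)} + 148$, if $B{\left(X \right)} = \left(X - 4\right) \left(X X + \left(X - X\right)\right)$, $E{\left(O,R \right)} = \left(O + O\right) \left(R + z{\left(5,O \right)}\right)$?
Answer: $-620$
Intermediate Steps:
$E{\left(O,R \right)} = 2 O \left(4 + R\right)$ ($E{\left(O,R \right)} = \left(O + O\right) \left(R + 4\right) = 2 O \left(4 + R\right)$)
$B{\left(X \right)} = X^{2} \left(-4 + X\right)$ ($B{\left(X \right)} = \left(-4 + X\right) \left(X^{2} + 0\right) = \left(-4 + X\right) X^{2} = X^{2} \left(-4 + X\right)$)
$B{\left(E{\left(-2,S{\left(-3 \right)} \right)} \right)} + 148 = \left(2 \left(-2\right) \left(4 - 2\right)\right)^{2} \left(-4 + 2 \left(-2\right) \left(4 - 2\right)\right) + 148 = \left(2 \left(-2\right) 2\right)^{2} \left(-4 + 2 \left(-2\right) 2\right) + 148 = \left(-8\right)^{2} \left(-4 - 8\right) + 148 = 64 \left(-12\right) + 148 = -768 + 148 = -620$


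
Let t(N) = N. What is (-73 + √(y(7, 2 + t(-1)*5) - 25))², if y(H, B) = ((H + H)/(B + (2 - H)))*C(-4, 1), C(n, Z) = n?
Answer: 5311 - 438*I*√2 ≈ 5311.0 - 619.43*I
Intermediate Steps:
y(H, B) = -8*H/(2 + B - H) (y(H, B) = ((H + H)/(B + (2 - H)))*(-4) = ((2*H)/(2 + B - H))*(-4) = (2*H/(2 + B - H))*(-4) = -8*H/(2 + B - H))
(-73 + √(y(7, 2 + t(-1)*5) - 25))² = (-73 + √(-8*7/(2 + (2 - 1*5) - 1*7) - 25))² = (-73 + √(-8*7/(2 + (2 - 5) - 7) - 25))² = (-73 + √(-8*7/(2 - 3 - 7) - 25))² = (-73 + √(-8*7/(-8) - 25))² = (-73 + √(-8*7*(-⅛) - 25))² = (-73 + √(7 - 25))² = (-73 + √(-18))² = (-73 + 3*I*√2)²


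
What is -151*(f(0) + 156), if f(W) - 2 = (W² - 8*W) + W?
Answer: -23858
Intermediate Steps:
f(W) = 2 + W² - 7*W (f(W) = 2 + ((W² - 8*W) + W) = 2 + (W² - 7*W) = 2 + W² - 7*W)
-151*(f(0) + 156) = -151*((2 + 0² - 7*0) + 156) = -151*((2 + 0 + 0) + 156) = -151*(2 + 156) = -151*158 = -23858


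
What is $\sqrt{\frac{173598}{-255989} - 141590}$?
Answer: $\frac{2 i \sqrt{2319622315357703}}{255989} \approx 376.29 i$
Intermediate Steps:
$\sqrt{\frac{173598}{-255989} - 141590} = \sqrt{173598 \left(- \frac{1}{255989}\right) - 141590} = \sqrt{- \frac{173598}{255989} - 141590} = \sqrt{- \frac{36245656108}{255989}} = \frac{2 i \sqrt{2319622315357703}}{255989}$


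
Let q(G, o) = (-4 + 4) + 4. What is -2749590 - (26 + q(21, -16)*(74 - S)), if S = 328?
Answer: -2748600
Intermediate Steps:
q(G, o) = 4 (q(G, o) = 0 + 4 = 4)
-2749590 - (26 + q(21, -16)*(74 - S)) = -2749590 - (26 + 4*(74 - 1*328)) = -2749590 - (26 + 4*(74 - 328)) = -2749590 - (26 + 4*(-254)) = -2749590 - (26 - 1016) = -2749590 - 1*(-990) = -2749590 + 990 = -2748600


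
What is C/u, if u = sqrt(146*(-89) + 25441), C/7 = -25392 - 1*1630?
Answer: -189154*sqrt(1383)/4149 ≈ -1695.4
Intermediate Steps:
C = -189154 (C = 7*(-25392 - 1*1630) = 7*(-25392 - 1630) = 7*(-27022) = -189154)
u = 3*sqrt(1383) (u = sqrt(-12994 + 25441) = sqrt(12447) = 3*sqrt(1383) ≈ 111.57)
C/u = -189154*sqrt(1383)/4149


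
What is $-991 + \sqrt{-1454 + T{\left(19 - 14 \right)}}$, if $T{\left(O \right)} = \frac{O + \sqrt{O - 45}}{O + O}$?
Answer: $-991 + \frac{\sqrt{-145350 + 20 i \sqrt{10}}}{10} \approx -990.99 + 38.125 i$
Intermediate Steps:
$T{\left(O \right)} = \frac{O + \sqrt{-45 + O}}{2 O}$
$-991 + \sqrt{-1454 + T{\left(19 - 14 \right)}} = -991 + \sqrt{-1454 + \frac{\left(19 - 14\right) + \sqrt{-45 + \left(19 - 14\right)}}{2 \left(19 - 14\right)}} = -991 + \sqrt{-1454 + \frac{5 + \sqrt{-45 + 5}}{2 \cdot 5}} = -991 + \sqrt{-1454 + \frac{1}{2} \cdot \frac{1}{5} \left(5 + \sqrt{-40}\right)} = -991 + \sqrt{-1454 + \frac{1}{2} \cdot \frac{1}{5} \left(5 + 2 i \sqrt{10}\right)} = -991 + \sqrt{-1454 + \left(\frac{1}{2} + \frac{i \sqrt{10}}{5}\right)} = -991 + \sqrt{- \frac{2907}{2} + \frac{i \sqrt{10}}{5}}$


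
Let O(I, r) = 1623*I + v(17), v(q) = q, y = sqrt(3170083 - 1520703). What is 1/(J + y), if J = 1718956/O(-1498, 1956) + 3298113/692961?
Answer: -255607825431820448020849/104034184072466321498951295231 + 630753494663462500329122*sqrt(412345)/520170920362331607494756476155 ≈ 0.00077620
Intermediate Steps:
y = 2*sqrt(412345) (y = sqrt(1649380) = 2*sqrt(412345) ≈ 1284.3)
O(I, r) = 17 + 1623*I (O(I, r) = 1623*I + 17 = 17 + 1623*I)
J = 2275774962355/561584140919 (J = 1718956/(17 + 1623*(-1498)) + 3298113/692961 = 1718956/(17 - 2431254) + 3298113*(1/692961) = 1718956/(-2431237) + 1099371/230987 = 1718956*(-1/2431237) + 1099371/230987 = -1718956/2431237 + 1099371/230987 = 2275774962355/561584140919 ≈ 4.0524)
1/(J + y) = 1/(2275774962355/561584140919 + 2*sqrt(412345))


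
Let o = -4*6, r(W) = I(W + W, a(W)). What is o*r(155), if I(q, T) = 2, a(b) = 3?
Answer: -48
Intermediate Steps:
r(W) = 2
o = -24
o*r(155) = -24*2 = -48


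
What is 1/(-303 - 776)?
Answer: -1/1079 ≈ -0.00092678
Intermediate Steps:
1/(-303 - 776) = 1/(-1079) = -1/1079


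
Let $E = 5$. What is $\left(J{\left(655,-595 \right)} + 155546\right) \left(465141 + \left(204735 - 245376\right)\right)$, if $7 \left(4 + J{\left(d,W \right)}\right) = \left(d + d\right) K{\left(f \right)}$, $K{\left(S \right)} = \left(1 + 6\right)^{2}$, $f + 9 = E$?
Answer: $69920244000$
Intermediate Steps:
$f = -4$ ($f = -9 + 5 = -4$)
$K{\left(S \right)} = 49$ ($K{\left(S \right)} = 7^{2} = 49$)
$J{\left(d,W \right)} = -4 + 14 d$ ($J{\left(d,W \right)} = -4 + \frac{\left(d + d\right) 49}{7} = -4 + \frac{2 d 49}{7} = -4 + \frac{98 d}{7} = -4 + 14 d$)
$\left(J{\left(655,-595 \right)} + 155546\right) \left(465141 + \left(204735 - 245376\right)\right) = \left(\left(-4 + 14 \cdot 655\right) + 155546\right) \left(465141 + \left(204735 - 245376\right)\right) = \left(\left(-4 + 9170\right) + 155546\right) \left(465141 + \left(204735 - 245376\right)\right) = \left(9166 + 155546\right) \left(465141 - 40641\right) = 164712 \cdot 424500 = 69920244000$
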